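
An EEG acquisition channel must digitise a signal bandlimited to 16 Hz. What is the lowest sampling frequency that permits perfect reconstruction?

32 Hz

Nyquist rate = 2 × 16 Hz = 32 Hz.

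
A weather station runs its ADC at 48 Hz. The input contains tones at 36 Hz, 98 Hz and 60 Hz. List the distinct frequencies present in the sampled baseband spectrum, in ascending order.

fs/2 = 24 Hz.
36 Hz > fs/2 = 24 Hz, folds to fs − 36 Hz = 12 Hz.
98 Hz mod fs = 2 Hz.
2 Hz ≤ fs/2 = 24 Hz, appears at 2 Hz.
60 Hz mod fs = 12 Hz.
12 Hz ≤ fs/2 = 24 Hz, appears at 12 Hz.
Distinct values: {2 Hz, 12 Hz}.

2 Hz, 12 Hz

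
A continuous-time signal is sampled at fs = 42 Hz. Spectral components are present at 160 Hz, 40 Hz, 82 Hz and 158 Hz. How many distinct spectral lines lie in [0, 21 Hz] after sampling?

3

fs/2 = 21 Hz.
160 Hz mod fs = 34 Hz.
34 Hz > fs/2 = 21 Hz, folds to fs − 34 Hz = 8 Hz.
40 Hz > fs/2 = 21 Hz, folds to fs − 40 Hz = 2 Hz.
82 Hz mod fs = 40 Hz.
40 Hz > fs/2 = 21 Hz, folds to fs − 40 Hz = 2 Hz.
158 Hz mod fs = 32 Hz.
32 Hz > fs/2 = 21 Hz, folds to fs − 32 Hz = 10 Hz.
Distinct values: {2 Hz, 8 Hz, 10 Hz} → 3.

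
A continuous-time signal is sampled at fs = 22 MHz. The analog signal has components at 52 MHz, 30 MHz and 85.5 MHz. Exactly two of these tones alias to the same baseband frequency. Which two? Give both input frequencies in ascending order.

fs/2 = 11 MHz.
52 MHz mod fs = 8 MHz.
8 MHz ≤ fs/2 = 11 MHz, appears at 8 MHz.
30 MHz mod fs = 8 MHz.
8 MHz ≤ fs/2 = 11 MHz, appears at 8 MHz.
85.5 MHz mod fs = 19.5 MHz.
19.5 MHz > fs/2 = 11 MHz, folds to fs − 19.5 MHz = 2.5 MHz.
30 MHz and 52 MHz both map to 8 MHz.

30 MHz, 52 MHz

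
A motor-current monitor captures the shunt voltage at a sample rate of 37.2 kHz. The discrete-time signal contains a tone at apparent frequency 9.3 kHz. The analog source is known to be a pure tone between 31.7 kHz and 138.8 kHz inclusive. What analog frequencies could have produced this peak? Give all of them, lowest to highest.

Frequencies that alias to 9.3 kHz are k·fs ± 9.3 kHz for integer k ≥ 0.
k=0: 9.3 kHz.
k=1: 27.9 kHz, 46.5 kHz.
k=2: 65.1 kHz, 83.7 kHz.
k=3: 102.3 kHz, 120.9 kHz.
k=4: 139.5 kHz, 158.1 kHz.
Within [31.7 kHz, 138.8 kHz]: 46.5 kHz, 65.1 kHz, 83.7 kHz, 102.3 kHz, 120.9 kHz.

46.5 kHz, 65.1 kHz, 83.7 kHz, 102.3 kHz, 120.9 kHz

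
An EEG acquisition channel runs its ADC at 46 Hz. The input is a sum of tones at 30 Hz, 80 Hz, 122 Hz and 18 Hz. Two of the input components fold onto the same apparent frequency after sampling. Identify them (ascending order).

30 Hz, 122 Hz

fs/2 = 23 Hz.
30 Hz > fs/2 = 23 Hz, folds to fs − 30 Hz = 16 Hz.
80 Hz mod fs = 34 Hz.
34 Hz > fs/2 = 23 Hz, folds to fs − 34 Hz = 12 Hz.
122 Hz mod fs = 30 Hz.
30 Hz > fs/2 = 23 Hz, folds to fs − 30 Hz = 16 Hz.
18 Hz ≤ fs/2 = 23 Hz, passes unchanged.
30 Hz and 122 Hz both map to 16 Hz.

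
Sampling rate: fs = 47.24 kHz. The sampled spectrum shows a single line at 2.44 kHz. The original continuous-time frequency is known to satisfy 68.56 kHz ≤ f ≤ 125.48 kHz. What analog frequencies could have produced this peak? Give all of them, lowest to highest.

Frequencies that alias to 2.44 kHz are k·fs ± 2.44 kHz for integer k ≥ 0.
k=0: 2.44 kHz.
k=1: 44.8 kHz, 49.68 kHz.
k=2: 92.04 kHz, 96.92 kHz.
k=3: 139.28 kHz, 144.16 kHz.
Within [68.56 kHz, 125.48 kHz]: 92.04 kHz, 96.92 kHz.

92.04 kHz, 96.92 kHz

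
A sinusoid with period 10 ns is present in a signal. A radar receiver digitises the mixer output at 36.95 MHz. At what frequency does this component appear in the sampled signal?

T = 10 ns → f = 1/T = 100 MHz.
100 MHz mod fs = 26.1 MHz.
26.1 MHz > fs/2 = 18.475 MHz, folds to fs − 26.1 MHz = 10.85 MHz.

10.85 MHz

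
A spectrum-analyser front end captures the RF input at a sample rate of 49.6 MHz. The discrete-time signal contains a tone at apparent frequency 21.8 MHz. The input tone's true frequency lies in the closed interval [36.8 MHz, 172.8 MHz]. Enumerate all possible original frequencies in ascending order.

71.4 MHz, 77.4 MHz, 121 MHz, 127 MHz, 170.6 MHz

Frequencies that alias to 21.8 MHz are k·fs ± 21.8 MHz for integer k ≥ 0.
k=0: 21.8 MHz.
k=1: 27.8 MHz, 71.4 MHz.
k=2: 77.4 MHz, 121 MHz.
k=3: 127 MHz, 170.6 MHz.
k=4: 176.6 MHz, 220.2 MHz.
Within [36.8 MHz, 172.8 MHz]: 71.4 MHz, 77.4 MHz, 121 MHz, 127 MHz, 170.6 MHz.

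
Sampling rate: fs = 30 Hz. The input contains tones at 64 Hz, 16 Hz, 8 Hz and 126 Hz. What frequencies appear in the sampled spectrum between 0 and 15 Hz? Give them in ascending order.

fs/2 = 15 Hz.
64 Hz mod fs = 4 Hz.
4 Hz ≤ fs/2 = 15 Hz, appears at 4 Hz.
16 Hz > fs/2 = 15 Hz, folds to fs − 16 Hz = 14 Hz.
8 Hz ≤ fs/2 = 15 Hz, passes unchanged.
126 Hz mod fs = 6 Hz.
6 Hz ≤ fs/2 = 15 Hz, appears at 6 Hz.
Distinct values: {4 Hz, 6 Hz, 8 Hz, 14 Hz}.

4 Hz, 6 Hz, 8 Hz, 14 Hz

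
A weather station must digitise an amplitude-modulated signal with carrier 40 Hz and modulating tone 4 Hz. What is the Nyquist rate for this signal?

88 Hz

AM sidebands sit at fc ± fm = 36 Hz and 44 Hz.
Highest-frequency component: 44 Hz.
Nyquist rate = 2 × 44 Hz = 88 Hz.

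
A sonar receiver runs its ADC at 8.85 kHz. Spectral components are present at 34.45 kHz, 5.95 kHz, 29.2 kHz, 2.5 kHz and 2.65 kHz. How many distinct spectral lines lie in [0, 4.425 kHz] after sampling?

fs/2 = 4.425 kHz.
34.45 kHz mod fs = 7.9 kHz.
7.9 kHz > fs/2 = 4.425 kHz, folds to fs − 7.9 kHz = 0.95 kHz.
5.95 kHz > fs/2 = 4.425 kHz, folds to fs − 5.95 kHz = 2.9 kHz.
29.2 kHz mod fs = 2.65 kHz.
2.65 kHz ≤ fs/2 = 4.425 kHz, appears at 2.65 kHz.
2.5 kHz ≤ fs/2 = 4.425 kHz, passes unchanged.
2.65 kHz ≤ fs/2 = 4.425 kHz, passes unchanged.
Distinct values: {0.95 kHz, 2.5 kHz, 2.65 kHz, 2.9 kHz} → 4.

4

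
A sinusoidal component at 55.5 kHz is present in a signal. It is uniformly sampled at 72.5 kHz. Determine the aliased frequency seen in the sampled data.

55.5 kHz > fs/2 = 36.25 kHz, folds to fs − 55.5 kHz = 17 kHz.

17 kHz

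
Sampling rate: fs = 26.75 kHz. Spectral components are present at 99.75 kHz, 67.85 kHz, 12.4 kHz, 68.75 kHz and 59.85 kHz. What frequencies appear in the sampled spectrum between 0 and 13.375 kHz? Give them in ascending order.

6.35 kHz, 7.25 kHz, 11.5 kHz, 12.4 kHz

fs/2 = 13.375 kHz.
99.75 kHz mod fs = 19.5 kHz.
19.5 kHz > fs/2 = 13.375 kHz, folds to fs − 19.5 kHz = 7.25 kHz.
67.85 kHz mod fs = 14.35 kHz.
14.35 kHz > fs/2 = 13.375 kHz, folds to fs − 14.35 kHz = 12.4 kHz.
12.4 kHz ≤ fs/2 = 13.375 kHz, passes unchanged.
68.75 kHz mod fs = 15.25 kHz.
15.25 kHz > fs/2 = 13.375 kHz, folds to fs − 15.25 kHz = 11.5 kHz.
59.85 kHz mod fs = 6.35 kHz.
6.35 kHz ≤ fs/2 = 13.375 kHz, appears at 6.35 kHz.
Distinct values: {6.35 kHz, 7.25 kHz, 11.5 kHz, 12.4 kHz}.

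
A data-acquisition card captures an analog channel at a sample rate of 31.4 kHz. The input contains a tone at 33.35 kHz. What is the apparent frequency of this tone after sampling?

33.35 kHz mod fs = 1.95 kHz.
1.95 kHz ≤ fs/2 = 15.7 kHz, appears at 1.95 kHz.

1.95 kHz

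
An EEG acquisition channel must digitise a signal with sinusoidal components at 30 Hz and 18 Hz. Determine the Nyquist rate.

Highest-frequency component: 30 Hz.
Nyquist rate = 2 × 30 Hz = 60 Hz.

60 Hz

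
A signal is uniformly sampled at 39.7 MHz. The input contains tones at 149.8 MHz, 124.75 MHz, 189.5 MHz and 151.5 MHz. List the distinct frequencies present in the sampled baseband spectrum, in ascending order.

fs/2 = 19.85 MHz.
149.8 MHz mod fs = 30.7 MHz.
30.7 MHz > fs/2 = 19.85 MHz, folds to fs − 30.7 MHz = 9 MHz.
124.75 MHz mod fs = 5.65 MHz.
5.65 MHz ≤ fs/2 = 19.85 MHz, appears at 5.65 MHz.
189.5 MHz mod fs = 30.7 MHz.
30.7 MHz > fs/2 = 19.85 MHz, folds to fs − 30.7 MHz = 9 MHz.
151.5 MHz mod fs = 32.4 MHz.
32.4 MHz > fs/2 = 19.85 MHz, folds to fs − 32.4 MHz = 7.3 MHz.
Distinct values: {5.65 MHz, 7.3 MHz, 9 MHz}.

5.65 MHz, 7.3 MHz, 9 MHz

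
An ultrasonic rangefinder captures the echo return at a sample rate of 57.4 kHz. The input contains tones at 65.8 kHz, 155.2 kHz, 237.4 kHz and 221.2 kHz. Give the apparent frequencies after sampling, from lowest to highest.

fs/2 = 28.7 kHz.
65.8 kHz mod fs = 8.4 kHz.
8.4 kHz ≤ fs/2 = 28.7 kHz, appears at 8.4 kHz.
155.2 kHz mod fs = 40.4 kHz.
40.4 kHz > fs/2 = 28.7 kHz, folds to fs − 40.4 kHz = 17 kHz.
237.4 kHz mod fs = 7.8 kHz.
7.8 kHz ≤ fs/2 = 28.7 kHz, appears at 7.8 kHz.
221.2 kHz mod fs = 49 kHz.
49 kHz > fs/2 = 28.7 kHz, folds to fs − 49 kHz = 8.4 kHz.
Distinct values: {7.8 kHz, 8.4 kHz, 17 kHz}.

7.8 kHz, 8.4 kHz, 17 kHz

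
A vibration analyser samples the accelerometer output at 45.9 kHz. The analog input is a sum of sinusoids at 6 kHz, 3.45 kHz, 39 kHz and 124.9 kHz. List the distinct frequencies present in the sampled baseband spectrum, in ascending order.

3.45 kHz, 6 kHz, 6.9 kHz, 12.8 kHz

fs/2 = 22.95 kHz.
6 kHz ≤ fs/2 = 22.95 kHz, passes unchanged.
3.45 kHz ≤ fs/2 = 22.95 kHz, passes unchanged.
39 kHz > fs/2 = 22.95 kHz, folds to fs − 39 kHz = 6.9 kHz.
124.9 kHz mod fs = 33.1 kHz.
33.1 kHz > fs/2 = 22.95 kHz, folds to fs − 33.1 kHz = 12.8 kHz.
Distinct values: {3.45 kHz, 6 kHz, 6.9 kHz, 12.8 kHz}.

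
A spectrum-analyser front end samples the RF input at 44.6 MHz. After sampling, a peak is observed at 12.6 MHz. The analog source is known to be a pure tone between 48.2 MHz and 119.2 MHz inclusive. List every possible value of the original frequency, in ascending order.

Frequencies that alias to 12.6 MHz are k·fs ± 12.6 MHz for integer k ≥ 0.
k=0: 12.6 MHz.
k=1: 32 MHz, 57.2 MHz.
k=2: 76.6 MHz, 101.8 MHz.
k=3: 121.2 MHz, 146.4 MHz.
Within [48.2 MHz, 119.2 MHz]: 57.2 MHz, 76.6 MHz, 101.8 MHz.

57.2 MHz, 76.6 MHz, 101.8 MHz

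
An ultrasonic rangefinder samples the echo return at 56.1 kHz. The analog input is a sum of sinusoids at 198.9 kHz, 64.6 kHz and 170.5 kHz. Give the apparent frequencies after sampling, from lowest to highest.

2.2 kHz, 8.5 kHz, 25.5 kHz

fs/2 = 28.05 kHz.
198.9 kHz mod fs = 30.6 kHz.
30.6 kHz > fs/2 = 28.05 kHz, folds to fs − 30.6 kHz = 25.5 kHz.
64.6 kHz mod fs = 8.5 kHz.
8.5 kHz ≤ fs/2 = 28.05 kHz, appears at 8.5 kHz.
170.5 kHz mod fs = 2.2 kHz.
2.2 kHz ≤ fs/2 = 28.05 kHz, appears at 2.2 kHz.
Distinct values: {2.2 kHz, 8.5 kHz, 25.5 kHz}.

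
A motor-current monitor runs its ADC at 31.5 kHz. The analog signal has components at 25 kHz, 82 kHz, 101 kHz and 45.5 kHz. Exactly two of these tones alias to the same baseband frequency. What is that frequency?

fs/2 = 15.75 kHz.
25 kHz > fs/2 = 15.75 kHz, folds to fs − 25 kHz = 6.5 kHz.
82 kHz mod fs = 19 kHz.
19 kHz > fs/2 = 15.75 kHz, folds to fs − 19 kHz = 12.5 kHz.
101 kHz mod fs = 6.5 kHz.
6.5 kHz ≤ fs/2 = 15.75 kHz, appears at 6.5 kHz.
45.5 kHz mod fs = 14 kHz.
14 kHz ≤ fs/2 = 15.75 kHz, appears at 14 kHz.
25 kHz and 101 kHz both map to 6.5 kHz.

6.5 kHz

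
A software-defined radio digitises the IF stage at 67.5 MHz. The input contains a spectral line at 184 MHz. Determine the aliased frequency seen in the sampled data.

184 MHz mod fs = 49 MHz.
49 MHz > fs/2 = 33.75 MHz, folds to fs − 49 MHz = 18.5 MHz.

18.5 MHz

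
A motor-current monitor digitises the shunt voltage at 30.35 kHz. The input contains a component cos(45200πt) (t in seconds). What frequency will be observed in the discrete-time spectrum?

7.75 kHz

ω = 45200π rad/s → f = ω/(2π) = 22600 Hz = 22.6 kHz.
22.6 kHz > fs/2 = 15.175 kHz, folds to fs − 22.6 kHz = 7.75 kHz.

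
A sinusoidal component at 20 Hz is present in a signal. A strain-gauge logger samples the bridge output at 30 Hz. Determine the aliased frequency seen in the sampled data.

10 Hz

20 Hz > fs/2 = 15 Hz, folds to fs − 20 Hz = 10 Hz.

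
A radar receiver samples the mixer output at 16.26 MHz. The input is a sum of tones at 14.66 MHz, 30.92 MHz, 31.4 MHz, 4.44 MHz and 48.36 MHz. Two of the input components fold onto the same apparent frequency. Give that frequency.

1.6 MHz

fs/2 = 8.13 MHz.
14.66 MHz > fs/2 = 8.13 MHz, folds to fs − 14.66 MHz = 1.6 MHz.
30.92 MHz mod fs = 14.66 MHz.
14.66 MHz > fs/2 = 8.13 MHz, folds to fs − 14.66 MHz = 1.6 MHz.
31.4 MHz mod fs = 15.14 MHz.
15.14 MHz > fs/2 = 8.13 MHz, folds to fs − 15.14 MHz = 1.12 MHz.
4.44 MHz ≤ fs/2 = 8.13 MHz, passes unchanged.
48.36 MHz mod fs = 15.84 MHz.
15.84 MHz > fs/2 = 8.13 MHz, folds to fs − 15.84 MHz = 0.42 MHz.
14.66 MHz and 30.92 MHz both map to 1.6 MHz.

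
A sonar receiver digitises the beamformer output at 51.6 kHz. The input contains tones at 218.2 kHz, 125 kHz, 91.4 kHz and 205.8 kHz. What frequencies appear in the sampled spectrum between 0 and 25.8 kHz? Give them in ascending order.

fs/2 = 25.8 kHz.
218.2 kHz mod fs = 11.8 kHz.
11.8 kHz ≤ fs/2 = 25.8 kHz, appears at 11.8 kHz.
125 kHz mod fs = 21.8 kHz.
21.8 kHz ≤ fs/2 = 25.8 kHz, appears at 21.8 kHz.
91.4 kHz mod fs = 39.8 kHz.
39.8 kHz > fs/2 = 25.8 kHz, folds to fs − 39.8 kHz = 11.8 kHz.
205.8 kHz mod fs = 51 kHz.
51 kHz > fs/2 = 25.8 kHz, folds to fs − 51 kHz = 0.6 kHz.
Distinct values: {0.6 kHz, 11.8 kHz, 21.8 kHz}.

0.6 kHz, 11.8 kHz, 21.8 kHz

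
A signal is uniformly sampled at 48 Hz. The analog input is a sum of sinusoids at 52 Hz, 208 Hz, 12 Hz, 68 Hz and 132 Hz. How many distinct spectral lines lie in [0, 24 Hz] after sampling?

fs/2 = 24 Hz.
52 Hz mod fs = 4 Hz.
4 Hz ≤ fs/2 = 24 Hz, appears at 4 Hz.
208 Hz mod fs = 16 Hz.
16 Hz ≤ fs/2 = 24 Hz, appears at 16 Hz.
12 Hz ≤ fs/2 = 24 Hz, passes unchanged.
68 Hz mod fs = 20 Hz.
20 Hz ≤ fs/2 = 24 Hz, appears at 20 Hz.
132 Hz mod fs = 36 Hz.
36 Hz > fs/2 = 24 Hz, folds to fs − 36 Hz = 12 Hz.
Distinct values: {4 Hz, 12 Hz, 16 Hz, 20 Hz} → 4.

4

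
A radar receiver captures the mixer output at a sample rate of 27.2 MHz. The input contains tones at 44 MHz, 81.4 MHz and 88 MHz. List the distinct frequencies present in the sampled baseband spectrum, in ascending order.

0.2 MHz, 6.4 MHz, 10.4 MHz

fs/2 = 13.6 MHz.
44 MHz mod fs = 16.8 MHz.
16.8 MHz > fs/2 = 13.6 MHz, folds to fs − 16.8 MHz = 10.4 MHz.
81.4 MHz mod fs = 27 MHz.
27 MHz > fs/2 = 13.6 MHz, folds to fs − 27 MHz = 0.2 MHz.
88 MHz mod fs = 6.4 MHz.
6.4 MHz ≤ fs/2 = 13.6 MHz, appears at 6.4 MHz.
Distinct values: {0.2 MHz, 6.4 MHz, 10.4 MHz}.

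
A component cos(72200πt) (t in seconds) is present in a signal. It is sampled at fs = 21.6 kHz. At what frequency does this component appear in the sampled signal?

7.1 kHz

ω = 72200π rad/s → f = ω/(2π) = 36100 Hz = 36.1 kHz.
36.1 kHz mod fs = 14.5 kHz.
14.5 kHz > fs/2 = 10.8 kHz, folds to fs − 14.5 kHz = 7.1 kHz.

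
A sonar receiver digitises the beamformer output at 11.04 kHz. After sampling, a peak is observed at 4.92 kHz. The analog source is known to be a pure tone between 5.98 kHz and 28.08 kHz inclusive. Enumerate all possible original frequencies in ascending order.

Frequencies that alias to 4.92 kHz are k·fs ± 4.92 kHz for integer k ≥ 0.
k=0: 4.92 kHz.
k=1: 6.12 kHz, 15.96 kHz.
k=2: 17.16 kHz, 27 kHz.
k=3: 28.2 kHz, 38.04 kHz.
Within [5.98 kHz, 28.08 kHz]: 6.12 kHz, 15.96 kHz, 17.16 kHz, 27 kHz.

6.12 kHz, 15.96 kHz, 17.16 kHz, 27 kHz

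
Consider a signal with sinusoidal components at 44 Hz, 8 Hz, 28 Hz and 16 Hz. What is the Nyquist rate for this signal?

Highest-frequency component: 44 Hz.
Nyquist rate = 2 × 44 Hz = 88 Hz.

88 Hz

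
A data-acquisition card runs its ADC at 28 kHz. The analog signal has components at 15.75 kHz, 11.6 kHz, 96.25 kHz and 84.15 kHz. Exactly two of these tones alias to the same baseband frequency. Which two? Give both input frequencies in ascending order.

15.75 kHz, 96.25 kHz

fs/2 = 14 kHz.
15.75 kHz > fs/2 = 14 kHz, folds to fs − 15.75 kHz = 12.25 kHz.
11.6 kHz ≤ fs/2 = 14 kHz, passes unchanged.
96.25 kHz mod fs = 12.25 kHz.
12.25 kHz ≤ fs/2 = 14 kHz, appears at 12.25 kHz.
84.15 kHz mod fs = 0.15 kHz.
0.15 kHz ≤ fs/2 = 14 kHz, appears at 0.15 kHz.
15.75 kHz and 96.25 kHz both map to 12.25 kHz.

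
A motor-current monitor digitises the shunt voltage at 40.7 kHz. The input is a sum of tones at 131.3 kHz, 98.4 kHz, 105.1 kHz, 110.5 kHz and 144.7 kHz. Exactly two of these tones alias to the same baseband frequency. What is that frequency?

fs/2 = 20.35 kHz.
131.3 kHz mod fs = 9.2 kHz.
9.2 kHz ≤ fs/2 = 20.35 kHz, appears at 9.2 kHz.
98.4 kHz mod fs = 17 kHz.
17 kHz ≤ fs/2 = 20.35 kHz, appears at 17 kHz.
105.1 kHz mod fs = 23.7 kHz.
23.7 kHz > fs/2 = 20.35 kHz, folds to fs − 23.7 kHz = 17 kHz.
110.5 kHz mod fs = 29.1 kHz.
29.1 kHz > fs/2 = 20.35 kHz, folds to fs − 29.1 kHz = 11.6 kHz.
144.7 kHz mod fs = 22.6 kHz.
22.6 kHz > fs/2 = 20.35 kHz, folds to fs − 22.6 kHz = 18.1 kHz.
98.4 kHz and 105.1 kHz both map to 17 kHz.

17 kHz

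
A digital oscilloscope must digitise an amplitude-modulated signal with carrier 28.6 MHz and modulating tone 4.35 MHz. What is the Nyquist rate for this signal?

AM sidebands sit at fc ± fm = 24.25 MHz and 32.95 MHz.
Highest-frequency component: 32.95 MHz.
Nyquist rate = 2 × 32.95 MHz = 65.9 MHz.

65.9 MHz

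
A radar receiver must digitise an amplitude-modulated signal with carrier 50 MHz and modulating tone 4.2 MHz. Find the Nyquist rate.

108.4 MHz

AM sidebands sit at fc ± fm = 45.8 MHz and 54.2 MHz.
Highest-frequency component: 54.2 MHz.
Nyquist rate = 2 × 54.2 MHz = 108.4 MHz.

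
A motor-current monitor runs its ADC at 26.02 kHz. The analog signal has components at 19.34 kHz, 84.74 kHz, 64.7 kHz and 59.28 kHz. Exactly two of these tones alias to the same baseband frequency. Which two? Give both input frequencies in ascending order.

fs/2 = 13.01 kHz.
19.34 kHz > fs/2 = 13.01 kHz, folds to fs − 19.34 kHz = 6.68 kHz.
84.74 kHz mod fs = 6.68 kHz.
6.68 kHz ≤ fs/2 = 13.01 kHz, appears at 6.68 kHz.
64.7 kHz mod fs = 12.66 kHz.
12.66 kHz ≤ fs/2 = 13.01 kHz, appears at 12.66 kHz.
59.28 kHz mod fs = 7.24 kHz.
7.24 kHz ≤ fs/2 = 13.01 kHz, appears at 7.24 kHz.
19.34 kHz and 84.74 kHz both map to 6.68 kHz.

19.34 kHz, 84.74 kHz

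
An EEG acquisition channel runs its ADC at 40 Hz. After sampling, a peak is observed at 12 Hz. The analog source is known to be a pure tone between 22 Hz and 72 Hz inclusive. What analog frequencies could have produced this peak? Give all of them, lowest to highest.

28 Hz, 52 Hz, 68 Hz

Frequencies that alias to 12 Hz are k·fs ± 12 Hz for integer k ≥ 0.
k=0: 12 Hz.
k=1: 28 Hz, 52 Hz.
k=2: 68 Hz, 92 Hz.
k=3: 108 Hz, 132 Hz.
Within [22 Hz, 72 Hz]: 28 Hz, 52 Hz, 68 Hz.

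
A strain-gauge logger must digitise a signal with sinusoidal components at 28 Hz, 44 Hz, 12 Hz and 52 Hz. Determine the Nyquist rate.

Highest-frequency component: 52 Hz.
Nyquist rate = 2 × 52 Hz = 104 Hz.

104 Hz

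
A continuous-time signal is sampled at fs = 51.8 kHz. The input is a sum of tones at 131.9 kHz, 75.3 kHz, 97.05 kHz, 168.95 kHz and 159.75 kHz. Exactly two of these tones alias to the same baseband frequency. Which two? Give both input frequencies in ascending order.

75.3 kHz, 131.9 kHz

fs/2 = 25.9 kHz.
131.9 kHz mod fs = 28.3 kHz.
28.3 kHz > fs/2 = 25.9 kHz, folds to fs − 28.3 kHz = 23.5 kHz.
75.3 kHz mod fs = 23.5 kHz.
23.5 kHz ≤ fs/2 = 25.9 kHz, appears at 23.5 kHz.
97.05 kHz mod fs = 45.25 kHz.
45.25 kHz > fs/2 = 25.9 kHz, folds to fs − 45.25 kHz = 6.55 kHz.
168.95 kHz mod fs = 13.55 kHz.
13.55 kHz ≤ fs/2 = 25.9 kHz, appears at 13.55 kHz.
159.75 kHz mod fs = 4.35 kHz.
4.35 kHz ≤ fs/2 = 25.9 kHz, appears at 4.35 kHz.
75.3 kHz and 131.9 kHz both map to 23.5 kHz.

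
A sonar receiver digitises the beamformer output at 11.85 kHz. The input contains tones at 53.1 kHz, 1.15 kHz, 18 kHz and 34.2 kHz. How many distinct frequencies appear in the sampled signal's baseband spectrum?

3

fs/2 = 5.925 kHz.
53.1 kHz mod fs = 5.7 kHz.
5.7 kHz ≤ fs/2 = 5.925 kHz, appears at 5.7 kHz.
1.15 kHz ≤ fs/2 = 5.925 kHz, passes unchanged.
18 kHz mod fs = 6.15 kHz.
6.15 kHz > fs/2 = 5.925 kHz, folds to fs − 6.15 kHz = 5.7 kHz.
34.2 kHz mod fs = 10.5 kHz.
10.5 kHz > fs/2 = 5.925 kHz, folds to fs − 10.5 kHz = 1.35 kHz.
Distinct values: {1.15 kHz, 1.35 kHz, 5.7 kHz} → 3.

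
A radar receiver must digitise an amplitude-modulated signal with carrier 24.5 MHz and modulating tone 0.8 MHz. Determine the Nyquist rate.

AM sidebands sit at fc ± fm = 23.7 MHz and 25.3 MHz.
Highest-frequency component: 25.3 MHz.
Nyquist rate = 2 × 25.3 MHz = 50.6 MHz.

50.6 MHz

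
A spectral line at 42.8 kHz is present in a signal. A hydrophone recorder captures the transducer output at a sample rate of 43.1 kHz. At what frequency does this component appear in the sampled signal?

0.3 kHz

42.8 kHz > fs/2 = 21.55 kHz, folds to fs − 42.8 kHz = 0.3 kHz.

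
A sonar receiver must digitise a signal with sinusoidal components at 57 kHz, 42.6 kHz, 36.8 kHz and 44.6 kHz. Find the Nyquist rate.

Highest-frequency component: 57 kHz.
Nyquist rate = 2 × 57 kHz = 114 kHz.

114 kHz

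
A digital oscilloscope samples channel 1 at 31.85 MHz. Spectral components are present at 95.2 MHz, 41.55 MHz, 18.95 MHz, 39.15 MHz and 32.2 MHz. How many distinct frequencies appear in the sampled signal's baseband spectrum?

4

fs/2 = 15.925 MHz.
95.2 MHz mod fs = 31.5 MHz.
31.5 MHz > fs/2 = 15.925 MHz, folds to fs − 31.5 MHz = 0.35 MHz.
41.55 MHz mod fs = 9.7 MHz.
9.7 MHz ≤ fs/2 = 15.925 MHz, appears at 9.7 MHz.
18.95 MHz > fs/2 = 15.925 MHz, folds to fs − 18.95 MHz = 12.9 MHz.
39.15 MHz mod fs = 7.3 MHz.
7.3 MHz ≤ fs/2 = 15.925 MHz, appears at 7.3 MHz.
32.2 MHz mod fs = 0.35 MHz.
0.35 MHz ≤ fs/2 = 15.925 MHz, appears at 0.35 MHz.
Distinct values: {0.35 MHz, 7.3 MHz, 9.7 MHz, 12.9 MHz} → 4.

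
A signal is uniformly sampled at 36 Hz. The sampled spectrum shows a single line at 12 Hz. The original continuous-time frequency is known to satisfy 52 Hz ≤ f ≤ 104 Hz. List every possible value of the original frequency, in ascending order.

Frequencies that alias to 12 Hz are k·fs ± 12 Hz for integer k ≥ 0.
k=0: 12 Hz.
k=1: 24 Hz, 48 Hz.
k=2: 60 Hz, 84 Hz.
k=3: 96 Hz, 120 Hz.
k=4: 132 Hz, 156 Hz.
Within [52 Hz, 104 Hz]: 60 Hz, 84 Hz, 96 Hz.

60 Hz, 84 Hz, 96 Hz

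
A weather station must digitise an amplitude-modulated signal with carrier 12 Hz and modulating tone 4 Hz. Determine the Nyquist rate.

32 Hz

AM sidebands sit at fc ± fm = 8 Hz and 16 Hz.
Highest-frequency component: 16 Hz.
Nyquist rate = 2 × 16 Hz = 32 Hz.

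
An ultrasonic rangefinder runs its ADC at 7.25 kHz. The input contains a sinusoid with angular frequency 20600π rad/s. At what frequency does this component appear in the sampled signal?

3.05 kHz

ω = 20600π rad/s → f = ω/(2π) = 10300 Hz = 10.3 kHz.
10.3 kHz mod fs = 3.05 kHz.
3.05 kHz ≤ fs/2 = 3.625 kHz, appears at 3.05 kHz.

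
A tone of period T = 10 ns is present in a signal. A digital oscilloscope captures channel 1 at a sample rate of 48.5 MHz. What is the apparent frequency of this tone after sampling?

T = 10 ns → f = 1/T = 100 MHz.
100 MHz mod fs = 3 MHz.
3 MHz ≤ fs/2 = 24.25 MHz, appears at 3 MHz.

3 MHz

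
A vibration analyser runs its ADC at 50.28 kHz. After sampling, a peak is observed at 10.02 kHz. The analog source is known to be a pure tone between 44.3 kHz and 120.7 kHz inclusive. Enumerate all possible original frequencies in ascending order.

60.3 kHz, 90.54 kHz, 110.58 kHz

Frequencies that alias to 10.02 kHz are k·fs ± 10.02 kHz for integer k ≥ 0.
k=0: 10.02 kHz.
k=1: 40.26 kHz, 60.3 kHz.
k=2: 90.54 kHz, 110.58 kHz.
k=3: 140.82 kHz, 160.86 kHz.
Within [44.3 kHz, 120.7 kHz]: 60.3 kHz, 90.54 kHz, 110.58 kHz.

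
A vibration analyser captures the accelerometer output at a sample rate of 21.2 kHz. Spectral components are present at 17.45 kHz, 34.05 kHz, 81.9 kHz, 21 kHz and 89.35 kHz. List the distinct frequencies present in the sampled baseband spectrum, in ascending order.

0.2 kHz, 2.9 kHz, 3.75 kHz, 4.55 kHz, 8.35 kHz

fs/2 = 10.6 kHz.
17.45 kHz > fs/2 = 10.6 kHz, folds to fs − 17.45 kHz = 3.75 kHz.
34.05 kHz mod fs = 12.85 kHz.
12.85 kHz > fs/2 = 10.6 kHz, folds to fs − 12.85 kHz = 8.35 kHz.
81.9 kHz mod fs = 18.3 kHz.
18.3 kHz > fs/2 = 10.6 kHz, folds to fs − 18.3 kHz = 2.9 kHz.
21 kHz > fs/2 = 10.6 kHz, folds to fs − 21 kHz = 0.2 kHz.
89.35 kHz mod fs = 4.55 kHz.
4.55 kHz ≤ fs/2 = 10.6 kHz, appears at 4.55 kHz.
Distinct values: {0.2 kHz, 2.9 kHz, 3.75 kHz, 4.55 kHz, 8.35 kHz}.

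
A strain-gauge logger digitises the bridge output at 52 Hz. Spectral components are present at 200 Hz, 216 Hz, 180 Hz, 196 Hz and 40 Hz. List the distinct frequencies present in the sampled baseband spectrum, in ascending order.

8 Hz, 12 Hz, 24 Hz

fs/2 = 26 Hz.
200 Hz mod fs = 44 Hz.
44 Hz > fs/2 = 26 Hz, folds to fs − 44 Hz = 8 Hz.
216 Hz mod fs = 8 Hz.
8 Hz ≤ fs/2 = 26 Hz, appears at 8 Hz.
180 Hz mod fs = 24 Hz.
24 Hz ≤ fs/2 = 26 Hz, appears at 24 Hz.
196 Hz mod fs = 40 Hz.
40 Hz > fs/2 = 26 Hz, folds to fs − 40 Hz = 12 Hz.
40 Hz > fs/2 = 26 Hz, folds to fs − 40 Hz = 12 Hz.
Distinct values: {8 Hz, 12 Hz, 24 Hz}.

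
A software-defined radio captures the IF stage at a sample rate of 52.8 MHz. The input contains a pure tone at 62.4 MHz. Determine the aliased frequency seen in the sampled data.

62.4 MHz mod fs = 9.6 MHz.
9.6 MHz ≤ fs/2 = 26.4 MHz, appears at 9.6 MHz.

9.6 MHz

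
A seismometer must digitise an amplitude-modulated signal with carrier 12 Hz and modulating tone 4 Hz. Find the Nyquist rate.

32 Hz

AM sidebands sit at fc ± fm = 8 Hz and 16 Hz.
Highest-frequency component: 16 Hz.
Nyquist rate = 2 × 16 Hz = 32 Hz.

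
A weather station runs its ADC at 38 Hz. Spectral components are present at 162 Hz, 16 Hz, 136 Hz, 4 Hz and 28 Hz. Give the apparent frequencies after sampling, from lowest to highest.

fs/2 = 19 Hz.
162 Hz mod fs = 10 Hz.
10 Hz ≤ fs/2 = 19 Hz, appears at 10 Hz.
16 Hz ≤ fs/2 = 19 Hz, passes unchanged.
136 Hz mod fs = 22 Hz.
22 Hz > fs/2 = 19 Hz, folds to fs − 22 Hz = 16 Hz.
4 Hz ≤ fs/2 = 19 Hz, passes unchanged.
28 Hz > fs/2 = 19 Hz, folds to fs − 28 Hz = 10 Hz.
Distinct values: {4 Hz, 10 Hz, 16 Hz}.

4 Hz, 10 Hz, 16 Hz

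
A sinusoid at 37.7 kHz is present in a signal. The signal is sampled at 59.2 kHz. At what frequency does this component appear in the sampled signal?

21.5 kHz

37.7 kHz > fs/2 = 29.6 kHz, folds to fs − 37.7 kHz = 21.5 kHz.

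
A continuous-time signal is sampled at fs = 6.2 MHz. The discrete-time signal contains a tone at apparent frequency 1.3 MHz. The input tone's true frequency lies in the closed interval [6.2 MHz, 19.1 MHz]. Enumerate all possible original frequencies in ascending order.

7.5 MHz, 11.1 MHz, 13.7 MHz, 17.3 MHz

Frequencies that alias to 1.3 MHz are k·fs ± 1.3 MHz for integer k ≥ 0.
k=0: 1.3 MHz.
k=1: 4.9 MHz, 7.5 MHz.
k=2: 11.1 MHz, 13.7 MHz.
k=3: 17.3 MHz, 19.9 MHz.
k=4: 23.5 MHz, 26.1 MHz.
Within [6.2 MHz, 19.1 MHz]: 7.5 MHz, 11.1 MHz, 13.7 MHz, 17.3 MHz.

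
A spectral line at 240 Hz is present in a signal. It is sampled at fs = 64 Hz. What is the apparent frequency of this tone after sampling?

16 Hz

240 Hz mod fs = 48 Hz.
48 Hz > fs/2 = 32 Hz, folds to fs − 48 Hz = 16 Hz.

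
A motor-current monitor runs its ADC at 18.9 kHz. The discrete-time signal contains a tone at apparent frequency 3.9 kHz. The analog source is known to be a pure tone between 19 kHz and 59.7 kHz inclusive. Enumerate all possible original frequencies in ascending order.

22.8 kHz, 33.9 kHz, 41.7 kHz, 52.8 kHz

Frequencies that alias to 3.9 kHz are k·fs ± 3.9 kHz for integer k ≥ 0.
k=0: 3.9 kHz.
k=1: 15 kHz, 22.8 kHz.
k=2: 33.9 kHz, 41.7 kHz.
k=3: 52.8 kHz, 60.6 kHz.
k=4: 71.7 kHz, 79.5 kHz.
Within [19 kHz, 59.7 kHz]: 22.8 kHz, 33.9 kHz, 41.7 kHz, 52.8 kHz.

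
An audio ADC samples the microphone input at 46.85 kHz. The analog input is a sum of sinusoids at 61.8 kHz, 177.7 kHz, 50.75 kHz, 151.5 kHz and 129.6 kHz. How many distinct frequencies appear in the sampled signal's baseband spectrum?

4

fs/2 = 23.425 kHz.
61.8 kHz mod fs = 14.95 kHz.
14.95 kHz ≤ fs/2 = 23.425 kHz, appears at 14.95 kHz.
177.7 kHz mod fs = 37.15 kHz.
37.15 kHz > fs/2 = 23.425 kHz, folds to fs − 37.15 kHz = 9.7 kHz.
50.75 kHz mod fs = 3.9 kHz.
3.9 kHz ≤ fs/2 = 23.425 kHz, appears at 3.9 kHz.
151.5 kHz mod fs = 10.95 kHz.
10.95 kHz ≤ fs/2 = 23.425 kHz, appears at 10.95 kHz.
129.6 kHz mod fs = 35.9 kHz.
35.9 kHz > fs/2 = 23.425 kHz, folds to fs − 35.9 kHz = 10.95 kHz.
Distinct values: {3.9 kHz, 9.7 kHz, 10.95 kHz, 14.95 kHz} → 4.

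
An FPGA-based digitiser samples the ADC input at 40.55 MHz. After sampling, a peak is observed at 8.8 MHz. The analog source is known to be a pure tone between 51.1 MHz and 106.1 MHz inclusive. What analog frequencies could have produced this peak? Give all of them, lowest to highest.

72.3 MHz, 89.9 MHz

Frequencies that alias to 8.8 MHz are k·fs ± 8.8 MHz for integer k ≥ 0.
k=0: 8.8 MHz.
k=1: 31.75 MHz, 49.35 MHz.
k=2: 72.3 MHz, 89.9 MHz.
k=3: 112.85 MHz, 130.45 MHz.
Within [51.1 MHz, 106.1 MHz]: 72.3 MHz, 89.9 MHz.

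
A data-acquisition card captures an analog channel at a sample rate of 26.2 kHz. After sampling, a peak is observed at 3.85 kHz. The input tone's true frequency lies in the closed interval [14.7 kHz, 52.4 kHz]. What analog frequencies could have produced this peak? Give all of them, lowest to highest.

Frequencies that alias to 3.85 kHz are k·fs ± 3.85 kHz for integer k ≥ 0.
k=0: 3.85 kHz.
k=1: 22.35 kHz, 30.05 kHz.
k=2: 48.55 kHz, 56.25 kHz.
k=3: 74.75 kHz, 82.45 kHz.
Within [14.7 kHz, 52.4 kHz]: 22.35 kHz, 30.05 kHz, 48.55 kHz.

22.35 kHz, 30.05 kHz, 48.55 kHz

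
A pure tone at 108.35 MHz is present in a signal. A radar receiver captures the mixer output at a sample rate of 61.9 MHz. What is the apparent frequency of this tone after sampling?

108.35 MHz mod fs = 46.45 MHz.
46.45 MHz > fs/2 = 30.95 MHz, folds to fs − 46.45 MHz = 15.45 MHz.

15.45 MHz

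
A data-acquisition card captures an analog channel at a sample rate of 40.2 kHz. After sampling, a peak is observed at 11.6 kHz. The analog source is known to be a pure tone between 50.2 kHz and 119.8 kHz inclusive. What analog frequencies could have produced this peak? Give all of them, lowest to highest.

Frequencies that alias to 11.6 kHz are k·fs ± 11.6 kHz for integer k ≥ 0.
k=0: 11.6 kHz.
k=1: 28.6 kHz, 51.8 kHz.
k=2: 68.8 kHz, 92 kHz.
k=3: 109 kHz, 132.2 kHz.
k=4: 149.2 kHz, 172.4 kHz.
Within [50.2 kHz, 119.8 kHz]: 51.8 kHz, 68.8 kHz, 92 kHz, 109 kHz.

51.8 kHz, 68.8 kHz, 92 kHz, 109 kHz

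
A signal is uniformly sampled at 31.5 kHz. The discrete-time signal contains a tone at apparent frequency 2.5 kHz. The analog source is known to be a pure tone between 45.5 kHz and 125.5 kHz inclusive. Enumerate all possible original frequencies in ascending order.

Frequencies that alias to 2.5 kHz are k·fs ± 2.5 kHz for integer k ≥ 0.
k=0: 2.5 kHz.
k=1: 29 kHz, 34 kHz.
k=2: 60.5 kHz, 65.5 kHz.
k=3: 92 kHz, 97 kHz.
k=4: 123.5 kHz, 128.5 kHz.
k=5: 155 kHz, 160 kHz.
Within [45.5 kHz, 125.5 kHz]: 60.5 kHz, 65.5 kHz, 92 kHz, 97 kHz, 123.5 kHz.

60.5 kHz, 65.5 kHz, 92 kHz, 97 kHz, 123.5 kHz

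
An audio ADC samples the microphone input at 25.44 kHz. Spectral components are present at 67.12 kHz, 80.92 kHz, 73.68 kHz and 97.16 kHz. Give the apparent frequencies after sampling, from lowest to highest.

2.64 kHz, 4.6 kHz, 9.2 kHz

fs/2 = 12.72 kHz.
67.12 kHz mod fs = 16.24 kHz.
16.24 kHz > fs/2 = 12.72 kHz, folds to fs − 16.24 kHz = 9.2 kHz.
80.92 kHz mod fs = 4.6 kHz.
4.6 kHz ≤ fs/2 = 12.72 kHz, appears at 4.6 kHz.
73.68 kHz mod fs = 22.8 kHz.
22.8 kHz > fs/2 = 12.72 kHz, folds to fs − 22.8 kHz = 2.64 kHz.
97.16 kHz mod fs = 20.84 kHz.
20.84 kHz > fs/2 = 12.72 kHz, folds to fs − 20.84 kHz = 4.6 kHz.
Distinct values: {2.64 kHz, 4.6 kHz, 9.2 kHz}.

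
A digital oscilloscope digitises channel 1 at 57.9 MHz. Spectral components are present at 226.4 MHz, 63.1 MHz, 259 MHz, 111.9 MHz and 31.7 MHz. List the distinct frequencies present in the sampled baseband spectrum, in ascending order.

3.9 MHz, 5.2 MHz, 26.2 MHz, 27.4 MHz

fs/2 = 28.95 MHz.
226.4 MHz mod fs = 52.7 MHz.
52.7 MHz > fs/2 = 28.95 MHz, folds to fs − 52.7 MHz = 5.2 MHz.
63.1 MHz mod fs = 5.2 MHz.
5.2 MHz ≤ fs/2 = 28.95 MHz, appears at 5.2 MHz.
259 MHz mod fs = 27.4 MHz.
27.4 MHz ≤ fs/2 = 28.95 MHz, appears at 27.4 MHz.
111.9 MHz mod fs = 54 MHz.
54 MHz > fs/2 = 28.95 MHz, folds to fs − 54 MHz = 3.9 MHz.
31.7 MHz > fs/2 = 28.95 MHz, folds to fs − 31.7 MHz = 26.2 MHz.
Distinct values: {3.9 MHz, 5.2 MHz, 26.2 MHz, 27.4 MHz}.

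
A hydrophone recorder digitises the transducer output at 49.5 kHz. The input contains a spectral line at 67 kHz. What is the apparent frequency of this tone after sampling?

17.5 kHz

67 kHz mod fs = 17.5 kHz.
17.5 kHz ≤ fs/2 = 24.75 kHz, appears at 17.5 kHz.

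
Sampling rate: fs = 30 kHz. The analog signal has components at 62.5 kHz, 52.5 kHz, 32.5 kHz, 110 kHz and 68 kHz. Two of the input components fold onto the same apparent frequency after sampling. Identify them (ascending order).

32.5 kHz, 62.5 kHz

fs/2 = 15 kHz.
62.5 kHz mod fs = 2.5 kHz.
2.5 kHz ≤ fs/2 = 15 kHz, appears at 2.5 kHz.
52.5 kHz mod fs = 22.5 kHz.
22.5 kHz > fs/2 = 15 kHz, folds to fs − 22.5 kHz = 7.5 kHz.
32.5 kHz mod fs = 2.5 kHz.
2.5 kHz ≤ fs/2 = 15 kHz, appears at 2.5 kHz.
110 kHz mod fs = 20 kHz.
20 kHz > fs/2 = 15 kHz, folds to fs − 20 kHz = 10 kHz.
68 kHz mod fs = 8 kHz.
8 kHz ≤ fs/2 = 15 kHz, appears at 8 kHz.
32.5 kHz and 62.5 kHz both map to 2.5 kHz.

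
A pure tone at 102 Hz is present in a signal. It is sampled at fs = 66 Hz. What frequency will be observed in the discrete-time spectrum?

30 Hz

102 Hz mod fs = 36 Hz.
36 Hz > fs/2 = 33 Hz, folds to fs − 36 Hz = 30 Hz.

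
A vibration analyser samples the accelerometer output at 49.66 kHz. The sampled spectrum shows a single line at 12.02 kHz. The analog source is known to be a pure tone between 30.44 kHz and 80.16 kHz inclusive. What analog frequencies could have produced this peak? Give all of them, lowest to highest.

37.64 kHz, 61.68 kHz

Frequencies that alias to 12.02 kHz are k·fs ± 12.02 kHz for integer k ≥ 0.
k=0: 12.02 kHz.
k=1: 37.64 kHz, 61.68 kHz.
k=2: 87.3 kHz, 111.34 kHz.
Within [30.44 kHz, 80.16 kHz]: 37.64 kHz, 61.68 kHz.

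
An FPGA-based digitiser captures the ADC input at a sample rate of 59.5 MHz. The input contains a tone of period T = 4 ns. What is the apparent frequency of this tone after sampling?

T = 4 ns → f = 1/T = 250 MHz.
250 MHz mod fs = 12 MHz.
12 MHz ≤ fs/2 = 29.75 MHz, appears at 12 MHz.

12 MHz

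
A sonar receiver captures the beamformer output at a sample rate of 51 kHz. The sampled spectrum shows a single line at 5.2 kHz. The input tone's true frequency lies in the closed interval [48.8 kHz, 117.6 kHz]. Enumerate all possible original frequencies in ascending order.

Frequencies that alias to 5.2 kHz are k·fs ± 5.2 kHz for integer k ≥ 0.
k=0: 5.2 kHz.
k=1: 45.8 kHz, 56.2 kHz.
k=2: 96.8 kHz, 107.2 kHz.
k=3: 147.8 kHz, 158.2 kHz.
Within [48.8 kHz, 117.6 kHz]: 56.2 kHz, 96.8 kHz, 107.2 kHz.

56.2 kHz, 96.8 kHz, 107.2 kHz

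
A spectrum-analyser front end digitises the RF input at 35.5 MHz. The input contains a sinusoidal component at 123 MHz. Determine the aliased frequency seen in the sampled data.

123 MHz mod fs = 16.5 MHz.
16.5 MHz ≤ fs/2 = 17.75 MHz, appears at 16.5 MHz.

16.5 MHz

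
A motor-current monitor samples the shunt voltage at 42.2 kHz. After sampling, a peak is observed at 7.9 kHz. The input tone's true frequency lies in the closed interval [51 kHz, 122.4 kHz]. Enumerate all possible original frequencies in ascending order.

76.5 kHz, 92.3 kHz, 118.7 kHz

Frequencies that alias to 7.9 kHz are k·fs ± 7.9 kHz for integer k ≥ 0.
k=0: 7.9 kHz.
k=1: 34.3 kHz, 50.1 kHz.
k=2: 76.5 kHz, 92.3 kHz.
k=3: 118.7 kHz, 134.5 kHz.
k=4: 160.9 kHz, 176.7 kHz.
Within [51 kHz, 122.4 kHz]: 76.5 kHz, 92.3 kHz, 118.7 kHz.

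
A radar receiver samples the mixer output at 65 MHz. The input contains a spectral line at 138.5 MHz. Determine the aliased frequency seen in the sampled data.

138.5 MHz mod fs = 8.5 MHz.
8.5 MHz ≤ fs/2 = 32.5 MHz, appears at 8.5 MHz.

8.5 MHz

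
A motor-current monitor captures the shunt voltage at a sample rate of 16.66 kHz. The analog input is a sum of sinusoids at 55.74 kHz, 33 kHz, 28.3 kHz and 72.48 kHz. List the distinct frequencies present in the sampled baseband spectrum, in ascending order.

fs/2 = 8.33 kHz.
55.74 kHz mod fs = 5.76 kHz.
5.76 kHz ≤ fs/2 = 8.33 kHz, appears at 5.76 kHz.
33 kHz mod fs = 16.34 kHz.
16.34 kHz > fs/2 = 8.33 kHz, folds to fs − 16.34 kHz = 0.32 kHz.
28.3 kHz mod fs = 11.64 kHz.
11.64 kHz > fs/2 = 8.33 kHz, folds to fs − 11.64 kHz = 5.02 kHz.
72.48 kHz mod fs = 5.84 kHz.
5.84 kHz ≤ fs/2 = 8.33 kHz, appears at 5.84 kHz.
Distinct values: {0.32 kHz, 5.02 kHz, 5.76 kHz, 5.84 kHz}.

0.32 kHz, 5.02 kHz, 5.76 kHz, 5.84 kHz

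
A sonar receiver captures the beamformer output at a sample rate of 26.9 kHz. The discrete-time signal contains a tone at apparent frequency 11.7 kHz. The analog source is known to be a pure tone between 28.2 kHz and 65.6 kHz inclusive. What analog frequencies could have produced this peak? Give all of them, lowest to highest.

Frequencies that alias to 11.7 kHz are k·fs ± 11.7 kHz for integer k ≥ 0.
k=0: 11.7 kHz.
k=1: 15.2 kHz, 38.6 kHz.
k=2: 42.1 kHz, 65.5 kHz.
k=3: 69 kHz, 92.4 kHz.
Within [28.2 kHz, 65.6 kHz]: 38.6 kHz, 42.1 kHz, 65.5 kHz.

38.6 kHz, 42.1 kHz, 65.5 kHz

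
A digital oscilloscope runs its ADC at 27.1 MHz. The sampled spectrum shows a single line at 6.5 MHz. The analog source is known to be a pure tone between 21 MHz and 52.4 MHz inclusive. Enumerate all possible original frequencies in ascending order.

Frequencies that alias to 6.5 MHz are k·fs ± 6.5 MHz for integer k ≥ 0.
k=0: 6.5 MHz.
k=1: 20.6 MHz, 33.6 MHz.
k=2: 47.7 MHz, 60.7 MHz.
k=3: 74.8 MHz, 87.8 MHz.
Within [21 MHz, 52.4 MHz]: 33.6 MHz, 47.7 MHz.

33.6 MHz, 47.7 MHz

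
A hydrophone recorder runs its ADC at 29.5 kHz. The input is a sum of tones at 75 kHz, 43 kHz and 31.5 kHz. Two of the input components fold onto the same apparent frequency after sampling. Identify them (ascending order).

fs/2 = 14.75 kHz.
75 kHz mod fs = 16 kHz.
16 kHz > fs/2 = 14.75 kHz, folds to fs − 16 kHz = 13.5 kHz.
43 kHz mod fs = 13.5 kHz.
13.5 kHz ≤ fs/2 = 14.75 kHz, appears at 13.5 kHz.
31.5 kHz mod fs = 2 kHz.
2 kHz ≤ fs/2 = 14.75 kHz, appears at 2 kHz.
43 kHz and 75 kHz both map to 13.5 kHz.

43 kHz, 75 kHz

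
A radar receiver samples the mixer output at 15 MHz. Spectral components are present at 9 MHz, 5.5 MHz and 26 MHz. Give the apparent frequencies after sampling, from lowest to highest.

fs/2 = 7.5 MHz.
9 MHz > fs/2 = 7.5 MHz, folds to fs − 9 MHz = 6 MHz.
5.5 MHz ≤ fs/2 = 7.5 MHz, passes unchanged.
26 MHz mod fs = 11 MHz.
11 MHz > fs/2 = 7.5 MHz, folds to fs − 11 MHz = 4 MHz.
Distinct values: {4 MHz, 5.5 MHz, 6 MHz}.

4 MHz, 5.5 MHz, 6 MHz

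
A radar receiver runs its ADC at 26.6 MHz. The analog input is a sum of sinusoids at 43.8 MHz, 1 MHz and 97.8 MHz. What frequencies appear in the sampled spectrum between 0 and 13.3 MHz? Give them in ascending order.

1 MHz, 8.6 MHz, 9.4 MHz

fs/2 = 13.3 MHz.
43.8 MHz mod fs = 17.2 MHz.
17.2 MHz > fs/2 = 13.3 MHz, folds to fs − 17.2 MHz = 9.4 MHz.
1 MHz ≤ fs/2 = 13.3 MHz, passes unchanged.
97.8 MHz mod fs = 18 MHz.
18 MHz > fs/2 = 13.3 MHz, folds to fs − 18 MHz = 8.6 MHz.
Distinct values: {1 MHz, 8.6 MHz, 9.4 MHz}.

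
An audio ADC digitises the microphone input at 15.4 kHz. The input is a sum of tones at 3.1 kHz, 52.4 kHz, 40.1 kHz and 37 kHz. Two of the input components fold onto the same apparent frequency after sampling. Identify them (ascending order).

fs/2 = 7.7 kHz.
3.1 kHz ≤ fs/2 = 7.7 kHz, passes unchanged.
52.4 kHz mod fs = 6.2 kHz.
6.2 kHz ≤ fs/2 = 7.7 kHz, appears at 6.2 kHz.
40.1 kHz mod fs = 9.3 kHz.
9.3 kHz > fs/2 = 7.7 kHz, folds to fs − 9.3 kHz = 6.1 kHz.
37 kHz mod fs = 6.2 kHz.
6.2 kHz ≤ fs/2 = 7.7 kHz, appears at 6.2 kHz.
37 kHz and 52.4 kHz both map to 6.2 kHz.

37 kHz, 52.4 kHz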